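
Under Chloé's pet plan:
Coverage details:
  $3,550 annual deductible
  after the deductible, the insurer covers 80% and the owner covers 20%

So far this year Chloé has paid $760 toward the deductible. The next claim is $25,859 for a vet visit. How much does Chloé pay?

$7,403.80

Deductible still to meet: $3,550 − $760 = $2,790.
After the $2,790 deductible portion, $25,859 − $2,790 = $23,069 is subject to coinsurance.
Owner's 20% share of $23,069 is $4,613.80.
That puts the owner's cost at $2,790 + $4,613.80 = $7,403.80.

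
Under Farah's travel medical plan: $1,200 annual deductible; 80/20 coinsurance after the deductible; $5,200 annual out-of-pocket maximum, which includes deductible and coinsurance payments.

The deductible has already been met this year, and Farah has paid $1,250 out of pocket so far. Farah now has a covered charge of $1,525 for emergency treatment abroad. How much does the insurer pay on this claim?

The deductible is already satisfied, so the full bill goes to coinsurance.
Traveler's 20% share of $1,525 is $305.
Total out-of-pocket so far would be $1,250 + $305 = $1,555, below the $5,200 cap — no reduction.
Insurer pays the balance: $1,525 − $305 = $1,220.

$1,220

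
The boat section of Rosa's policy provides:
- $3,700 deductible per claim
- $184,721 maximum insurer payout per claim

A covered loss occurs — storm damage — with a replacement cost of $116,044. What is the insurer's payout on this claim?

Less the $3,700 deductible: $116,044 − $3,700 = $112,344.
$112,344 ≤ $184,721, so the limit doesn't bind; insurer pays $112,344.

$112,344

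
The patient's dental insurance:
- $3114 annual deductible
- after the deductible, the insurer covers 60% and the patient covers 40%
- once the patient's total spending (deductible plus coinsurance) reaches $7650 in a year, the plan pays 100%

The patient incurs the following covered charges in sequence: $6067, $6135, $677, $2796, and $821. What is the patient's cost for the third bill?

$270.80

Claim 1 ($6067): $3114 to deductible, leaving $2953; coinsurance $2953 × 40% = $1181.20. Cost to patient: $4295.20. OOP to date $4295.20.
Claim 2 ($6135): deductible met; 40% of $6135 = $2454. Cost to patient: $2454. OOP to date $6749.20.
Claim 3 ($677): 40% coinsurance on $677 = $270.80. Patient owes $270.80 (running OOP $7020).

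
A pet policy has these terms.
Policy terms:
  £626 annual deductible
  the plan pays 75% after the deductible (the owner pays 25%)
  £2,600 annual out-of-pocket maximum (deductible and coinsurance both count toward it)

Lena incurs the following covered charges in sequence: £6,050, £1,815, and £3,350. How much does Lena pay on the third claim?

Claim 1 — £6,050: £626 finishes the deductible; £5,424 goes to coinsurance; coinsurance £5,424 × 25% = £1,356. Owner owes £1,982 (running OOP £1,982).
Claim 2 — £1,815: 25% coinsurance on £1,815 = £453.75. Cost to owner: £453.75. OOP to date £2,435.75.
Claim 3 — £3,350: deductible met; 25% of £3,350 = £837.50. OOP would hit £3,273.25 > £2,600, so the cap limits the owner to £2,600 − £2,435.75 = £164.25.

£164.25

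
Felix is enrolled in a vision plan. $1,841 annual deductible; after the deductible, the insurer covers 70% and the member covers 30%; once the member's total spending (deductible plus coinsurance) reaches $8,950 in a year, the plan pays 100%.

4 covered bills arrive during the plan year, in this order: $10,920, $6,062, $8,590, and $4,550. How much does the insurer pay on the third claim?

Bill 1, $10,920: $1,841 finishes the deductible; $9,079 goes to coinsurance; 30% of $9,079 = $2,723.70. Member pays $4,564.70; OOP now $4,564.70. Plan pays $10,920 − $4,564.70 = $6,355.30.
Bill 2, $6,062: deductible already satisfied, so member's share is 30% × $6,062 = $1,818.60. Member owes $1,818.60 (running OOP $6,383.30). Plan pays $6,062 − $1,818.60 = $4,243.40.
Bill 3, $8,590: deductible already satisfied, so member's share is 30% × $8,590 = $2,577. That would push OOP to $8,960.30, over the $8,950 cap, so member pays $8,950 − $6,383.30 = $2,566.70. Insurer: $8,590 − $2,566.70 = $6,023.30.

$6,023.30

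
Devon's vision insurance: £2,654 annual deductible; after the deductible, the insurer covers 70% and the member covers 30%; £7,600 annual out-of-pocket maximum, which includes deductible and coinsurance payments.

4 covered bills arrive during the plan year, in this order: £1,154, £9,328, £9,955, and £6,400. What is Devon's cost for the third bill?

£2,597.60

Bill 1, £1,154: entire amount goes to the deductible. Member pays £1,154; OOP now £1,154.
Bill 2, £9,328: £1,500 to deductible, leaving £7,828; coinsurance £7,828 × 30% = £2,348.40. Member pays £3,848.40; OOP now £5,002.40.
Bill 3, £9,955: 30% coinsurance on £9,955 = £2,986.50. Adding that to £5,002.40 gives £7,988.90, past the £7,600 cap; member pays only £7,600 − £5,002.40 = £2,597.60.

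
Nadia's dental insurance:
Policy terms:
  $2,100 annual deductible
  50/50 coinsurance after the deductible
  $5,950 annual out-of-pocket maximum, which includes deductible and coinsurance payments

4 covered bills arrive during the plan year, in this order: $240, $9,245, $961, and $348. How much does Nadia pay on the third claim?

Claim 1 — $240: all of it applies to the deductible. Cost to patient: $240. OOP to date $240.
Claim 2 — $9,245: deductible takes $1,860, $7,385 remains; 50% of $7,385 = $3,692.50. Patient owes $5,552.50 (running OOP $5,792.50).
Claim 3 — $961: deductible met; 50% of $961 = $480.50. Adding that to $5,792.50 gives $6,273, past the $5,950 cap; patient pays only $5,950 − $5,792.50 = $157.50.

$157.50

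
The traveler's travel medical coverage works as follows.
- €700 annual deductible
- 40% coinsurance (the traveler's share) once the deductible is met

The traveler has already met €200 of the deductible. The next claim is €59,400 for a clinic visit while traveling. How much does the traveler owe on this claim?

€24,060

Deductible still to meet: €700 − €200 = €500.
After the €500 deductible portion, €59,400 − €500 = €58,900 is subject to coinsurance.
40% of €58,900 = €23,560 falls to the traveler.
Traveler responsibility: €500 + €23,560 = €24,060.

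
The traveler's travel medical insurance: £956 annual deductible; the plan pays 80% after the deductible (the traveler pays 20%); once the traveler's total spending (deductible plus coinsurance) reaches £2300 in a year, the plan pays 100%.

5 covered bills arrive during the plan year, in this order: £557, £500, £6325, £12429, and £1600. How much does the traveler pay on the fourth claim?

Bill 1, £557: all of it applies to the deductible. Traveler pays £557; OOP now £557.
Bill 2, £500: deductible takes £399, £101 remains; 20% of £101 = £20.20. Traveler owes £419.20 (running OOP £976.20).
Bill 3, £6325: deductible met; 20% of £6325 = £1265. Traveler owes £1265 (running OOP £2241.20).
Bill 4, £12429: deductible met; 20% of £12429 = £2485.80. That would push OOP to £4727, over the £2300 cap, so traveler pays £2300 − £2241.20 = £58.80.

£58.80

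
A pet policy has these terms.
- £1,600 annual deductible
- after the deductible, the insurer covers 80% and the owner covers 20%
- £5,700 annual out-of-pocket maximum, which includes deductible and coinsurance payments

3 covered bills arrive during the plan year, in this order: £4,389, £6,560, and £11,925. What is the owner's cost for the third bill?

£2,230.20

Claim 1 — £4,389: £1,600 to deductible, leaving £2,789; coinsurance £2,789 × 20% = £557.80. Cost to owner: £2,157.80. OOP to date £2,157.80.
Claim 2 — £6,560: deductible met; 20% of £6,560 = £1,312. Owner owes £1,312 (running OOP £3,469.80).
Claim 3 — £11,925: deductible already satisfied, so owner's share is 20% × £11,925 = £2,385. That would push OOP to £5,854.80, over the £5,700 cap, so owner pays £5,700 − £3,469.80 = £2,230.20.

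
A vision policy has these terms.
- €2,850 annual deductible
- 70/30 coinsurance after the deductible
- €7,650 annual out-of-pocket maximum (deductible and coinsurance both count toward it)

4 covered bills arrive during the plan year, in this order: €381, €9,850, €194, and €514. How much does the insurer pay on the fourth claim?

€359.80

Claim 1 (€381): fully absorbed by the deductible. Member pays €381; OOP now €381. Plan pays €381 − €381 = €0.
Claim 2 (€9,850): deductible takes €2,469, €7,381 remains; coinsurance €7,381 × 30% = €2,214.30. Cost to member: €4,683.30. OOP to date €5,064.30. Plan pays €9,850 − €4,683.30 = €5,166.70.
Claim 3 (€194): deductible met; 30% of €194 = €58.20. Cost to member: €58.20. OOP to date €5,122.50. Insurer: €194 − €58.20 = €135.80.
Claim 4 (€514): deductible already satisfied, so member's share is 30% × €514 = €154.20. Member pays €154.20; OOP now €5,276.70. Insurer: €514 − €154.20 = €359.80.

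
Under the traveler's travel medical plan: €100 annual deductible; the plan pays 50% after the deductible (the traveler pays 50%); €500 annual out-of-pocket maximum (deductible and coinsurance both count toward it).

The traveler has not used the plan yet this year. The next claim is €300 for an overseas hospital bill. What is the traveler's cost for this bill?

€200

Deductible not yet touched, so the first €100 of the bill goes to the deductible.
After the €100 deductible portion, €300 − €100 = €200 is subject to coinsurance.
Coinsurance: €200 × 50% = €100.
That puts the traveler's cost at €100 + €100 = €200 before any cap.
Cumulative spending €0 + €200 = €200 stays under the €500 maximum.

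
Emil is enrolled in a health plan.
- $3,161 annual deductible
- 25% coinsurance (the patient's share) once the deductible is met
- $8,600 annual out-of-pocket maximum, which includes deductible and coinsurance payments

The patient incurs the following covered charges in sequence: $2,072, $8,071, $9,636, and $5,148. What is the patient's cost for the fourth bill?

$1,284.50

#1 ($2,072): entire amount goes to the deductible. Patient pays $2,072; OOP now $2,072.
#2 ($8,071): $1,089 finishes the deductible; $6,982 goes to coinsurance; patient's 25% is $1,745.50. Patient pays $2,834.50; OOP now $4,906.50.
#3 ($9,636): 25% coinsurance on $9,636 = $2,409. Cost to patient: $2,409. OOP to date $7,315.50.
#4 ($5,148): deductible already satisfied, so patient's share is 25% × $5,148 = $1,287. Adding that to $7,315.50 gives $8,602.50, past the $8,600 cap; patient pays only $8,600 − $7,315.50 = $1,284.50.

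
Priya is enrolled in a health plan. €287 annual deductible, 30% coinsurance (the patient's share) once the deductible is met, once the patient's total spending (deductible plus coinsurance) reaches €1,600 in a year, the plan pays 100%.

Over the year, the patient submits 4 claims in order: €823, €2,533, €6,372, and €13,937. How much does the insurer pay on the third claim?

€5,979.70

Claim 1 (€823): €287 to deductible, leaving €536; 30% of €536 = €160.80. Patient pays €447.80; OOP now €447.80. Plan pays €823 − €447.80 = €375.20.
Claim 2 (€2,533): 30% coinsurance on €2,533 = €759.90. Patient pays €759.90; OOP now €1,207.70. Plan pays €2,533 − €759.90 = €1,773.10.
Claim 3 (€6,372): deductible met; 30% of €6,372 = €1,911.60. OOP would hit €3,119.30 > €1,600, so the cap limits the patient to €1,600 − €1,207.70 = €392.30. Plan pays €6,372 − €392.30 = €5,979.70.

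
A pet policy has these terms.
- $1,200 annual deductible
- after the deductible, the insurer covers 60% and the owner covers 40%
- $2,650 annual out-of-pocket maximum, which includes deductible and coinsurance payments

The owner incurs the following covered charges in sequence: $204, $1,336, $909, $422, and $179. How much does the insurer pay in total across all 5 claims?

Bill 1, $204: fully absorbed by the deductible. Cost to owner: $204. OOP to date $204. Insurer: $204 − $204 = $0.
Bill 2, $1,336: $996 to deductible, leaving $340; coinsurance $340 × 40% = $136. Owner pays $1,132; OOP now $1,336. Insurer: $1,336 − $1,132 = $204.
Bill 3, $909: deductible met; 40% of $909 = $363.60. Cost to owner: $363.60. OOP to date $1,699.60. Insurer: $909 − $363.60 = $545.40.
Bill 4, $422: deductible met; 40% of $422 = $168.80. Owner owes $168.80 (running OOP $1,868.40). Plan pays $422 − $168.80 = $253.20.
Bill 5, $179: deductible already satisfied, so owner's share is 40% × $179 = $71.60. Owner pays $71.60; OOP now $1,940. Plan pays $179 − $71.60 = $107.40.
Insurer total: $0 + $204 + $545.40 + $253.20 + $107.40 = $1,110.

$1,110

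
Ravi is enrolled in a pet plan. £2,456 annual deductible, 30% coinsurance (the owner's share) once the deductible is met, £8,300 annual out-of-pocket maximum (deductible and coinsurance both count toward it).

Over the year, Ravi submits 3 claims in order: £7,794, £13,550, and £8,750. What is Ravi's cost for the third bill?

Claim 1 — £7,794: £2,456 finishes the deductible; £5,338 goes to coinsurance; owner's 30% is £1,601.40. Owner pays £4,057.40; OOP now £4,057.40.
Claim 2 — £13,550: deductible already satisfied, so owner's share is 30% × £13,550 = £4,065. Cost to owner: £4,065. OOP to date £8,122.40.
Claim 3 — £8,750: 30% coinsurance on £8,750 = £2,625. Adding that to £8,122.40 gives £10,747.40, past the £8,300 cap; owner pays only £8,300 − £8,122.40 = £177.60.

£177.60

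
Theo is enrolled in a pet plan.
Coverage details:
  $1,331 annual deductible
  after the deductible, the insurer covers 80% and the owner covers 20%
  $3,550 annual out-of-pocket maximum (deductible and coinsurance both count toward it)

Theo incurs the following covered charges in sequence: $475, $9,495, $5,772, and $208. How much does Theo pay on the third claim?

$491.20

Bill 1, $475: all of it applies to the deductible. Owner owes $475 (running OOP $475).
Bill 2, $9,495: deductible takes $856, $8,639 remains; 20% of $8,639 = $1,727.80. Owner pays $2,583.80; OOP now $3,058.80.
Bill 3, $5,772: 20% coinsurance on $5,772 = $1,154.40. Adding that to $3,058.80 gives $4,213.20, past the $3,550 cap; owner pays only $3,550 − $3,058.80 = $491.20.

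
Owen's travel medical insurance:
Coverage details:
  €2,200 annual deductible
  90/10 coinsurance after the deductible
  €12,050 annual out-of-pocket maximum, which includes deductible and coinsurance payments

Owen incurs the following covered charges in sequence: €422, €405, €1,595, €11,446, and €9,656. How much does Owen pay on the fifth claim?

Claim 1 (€422): all of it applies to the deductible. Cost to traveler: €422. OOP to date €422.
Claim 2 (€405): entire amount goes to the deductible. Traveler pays €405; OOP now €827.
Claim 3 (€1,595): deductible takes €1,373, €222 remains; coinsurance €222 × 10% = €22.20. Cost to traveler: €1,395.20. OOP to date €2,222.20.
Claim 4 (€11,446): deductible met; 10% of €11,446 = €1,144.60. Cost to traveler: €1,144.60. OOP to date €3,366.80.
Claim 5 (€9,656): deductible already satisfied, so traveler's share is 10% × €9,656 = €965.60. Cost to traveler: €965.60. OOP to date €4,332.40.

€965.60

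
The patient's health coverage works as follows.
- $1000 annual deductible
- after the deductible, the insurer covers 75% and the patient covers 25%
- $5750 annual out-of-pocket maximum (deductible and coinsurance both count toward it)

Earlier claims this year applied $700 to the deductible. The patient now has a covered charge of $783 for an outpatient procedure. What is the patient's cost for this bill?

$700 of the $1000 deductible is already met, leaving $300.
After the $300 deductible portion, $783 − $300 = $483 is subject to coinsurance.
Coinsurance: $483 × 25% = $120.75.
Patient responsibility before any cap: $300 + $120.75 = $420.75.
Total out-of-pocket so far would be $700 + $420.75 = $1120.75, below the $5750 cap — no reduction.

$420.75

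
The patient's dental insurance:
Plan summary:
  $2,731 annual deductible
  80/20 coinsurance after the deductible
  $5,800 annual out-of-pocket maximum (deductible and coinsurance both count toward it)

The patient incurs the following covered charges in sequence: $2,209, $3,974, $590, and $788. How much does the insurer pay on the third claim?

$472

Claim 1 — $2,209: entire amount goes to the deductible. Patient owes $2,209 (running OOP $2,209). Plan pays $2,209 − $2,209 = $0.
Claim 2 — $3,974: $522 to deductible, leaving $3,452; patient's 20% is $690.40. Cost to patient: $1,212.40. OOP to date $3,421.40. Plan pays $3,974 − $1,212.40 = $2,761.60.
Claim 3 — $590: 20% coinsurance on $590 = $118. Cost to patient: $118. OOP to date $3,539.40. Insurer: $590 − $118 = $472.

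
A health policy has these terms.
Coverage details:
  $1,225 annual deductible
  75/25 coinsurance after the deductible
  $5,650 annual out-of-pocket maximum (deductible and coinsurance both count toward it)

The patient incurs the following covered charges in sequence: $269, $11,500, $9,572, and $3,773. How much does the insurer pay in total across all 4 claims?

Bill 1, $269: all of it applies to the deductible. Patient pays $269; OOP now $269. Plan pays $269 − $269 = $0.
Bill 2, $11,500: $956 to deductible, leaving $10,544; patient's 25% is $2,636. Patient owes $3,592 (running OOP $3,861). Plan pays $11,500 − $3,592 = $7,908.
Bill 3, $9,572: 25% coinsurance on $9,572 = $2,393. Adding that to $3,861 gives $6,254, past the $5,650 cap; patient pays only $5,650 − $3,861 = $1,789. Insurer: $9,572 − $1,789 = $7,783.
Bill 4, $3,773: deductible already satisfied, so patient's share is 25% × $3,773 = $943.25. OOP would hit $6,593.25 > $5,650, so the cap limits the patient to $5,650 − $5,650 = $0. Plan pays $3,773 − $0 = $3,773.
Insurer total = bills − patient's total = $25,114 − $5,650 = $19,464.

$19,464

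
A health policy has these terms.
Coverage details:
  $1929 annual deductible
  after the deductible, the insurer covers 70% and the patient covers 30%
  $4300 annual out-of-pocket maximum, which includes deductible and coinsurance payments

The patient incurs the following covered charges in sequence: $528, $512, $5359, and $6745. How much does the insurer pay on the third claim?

Claim 1 ($528): fully absorbed by the deductible. Patient pays $528; OOP now $528. Insurer: $528 − $528 = $0.
Claim 2 ($512): all of it applies to the deductible. Patient pays $512; OOP now $1040. Plan pays $512 − $512 = $0.
Claim 3 ($5359): $889 finishes the deductible; $4470 goes to coinsurance; 30% of $4470 = $1341. Cost to patient: $2230. OOP to date $3270. Insurer: $5359 − $2230 = $3129.

$3129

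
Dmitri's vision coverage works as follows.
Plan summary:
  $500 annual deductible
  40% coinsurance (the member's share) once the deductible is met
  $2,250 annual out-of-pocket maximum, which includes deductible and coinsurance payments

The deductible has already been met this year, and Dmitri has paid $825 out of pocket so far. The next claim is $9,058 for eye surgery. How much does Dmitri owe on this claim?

$1,425

With the deductible met, the entire $9,058 is subject to coinsurance.
40% of $9,058 = $3,623.20 falls to the member.
That would bring total out-of-pocket to $4,448.20, past the $2,250 cap. The member is capped at $2,250 − $825 = $1,425 on this claim.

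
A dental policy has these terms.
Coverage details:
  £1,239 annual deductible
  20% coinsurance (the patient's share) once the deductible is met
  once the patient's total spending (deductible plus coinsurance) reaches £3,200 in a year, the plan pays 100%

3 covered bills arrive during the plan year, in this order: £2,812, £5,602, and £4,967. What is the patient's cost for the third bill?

£526

Claim 1 (£2,812): £1,239 finishes the deductible; £1,573 goes to coinsurance; patient's 20% is £314.60. Cost to patient: £1,553.60. OOP to date £1,553.60.
Claim 2 (£5,602): deductible met; 20% of £5,602 = £1,120.40. Patient owes £1,120.40 (running OOP £2,674).
Claim 3 (£4,967): 20% coinsurance on £4,967 = £993.40. That would push OOP to £3,667.40, over the £3,200 cap, so patient pays £3,200 − £2,674 = £526.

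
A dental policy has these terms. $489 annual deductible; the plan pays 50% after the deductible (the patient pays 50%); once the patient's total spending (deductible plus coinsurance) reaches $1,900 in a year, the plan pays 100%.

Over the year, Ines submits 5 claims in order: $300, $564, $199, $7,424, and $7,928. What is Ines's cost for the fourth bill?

Claim 1 ($300): all of it applies to the deductible. Patient owes $300 (running OOP $300).
Claim 2 ($564): deductible takes $189, $375 remains; 50% of $375 = $187.50. Cost to patient: $376.50. OOP to date $676.50.
Claim 3 ($199): 50% coinsurance on $199 = $99.50. Patient pays $99.50; OOP now $776.
Claim 4 ($7,424): deductible met; 50% of $7,424 = $3,712. Adding that to $776 gives $4,488, past the $1,900 cap; patient pays only $1,900 − $776 = $1,124.

$1,124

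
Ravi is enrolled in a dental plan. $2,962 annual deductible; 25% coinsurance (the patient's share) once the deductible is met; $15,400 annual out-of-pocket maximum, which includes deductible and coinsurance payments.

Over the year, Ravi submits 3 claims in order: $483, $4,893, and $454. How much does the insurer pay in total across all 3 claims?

Bill 1, $483: entire amount goes to the deductible. Patient pays $483; OOP now $483. Insurer: $483 − $483 = $0.
Bill 2, $4,893: $2,479 to deductible, leaving $2,414; 25% of $2,414 = $603.50. Patient owes $3,082.50 (running OOP $3,565.50). Plan pays $4,893 − $3,082.50 = $1,810.50.
Bill 3, $454: deductible met; 25% of $454 = $113.50. Patient owes $113.50 (running OOP $3,679). Insurer: $454 − $113.50 = $340.50.
Insurer total: $0 + $1,810.50 + $340.50 = $2,151.

$2,151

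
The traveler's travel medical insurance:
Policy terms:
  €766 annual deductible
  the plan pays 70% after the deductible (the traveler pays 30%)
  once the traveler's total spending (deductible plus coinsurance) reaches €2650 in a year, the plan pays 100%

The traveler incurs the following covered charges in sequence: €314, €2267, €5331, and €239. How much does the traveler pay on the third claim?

€1339.50

Claim 1 (€314): entire amount goes to the deductible. Traveler owes €314 (running OOP €314).
Claim 2 (€2267): deductible takes €452, €1815 remains; traveler's 30% is €544.50. Traveler pays €996.50; OOP now €1310.50.
Claim 3 (€5331): deductible already satisfied, so traveler's share is 30% × €5331 = €1599.30. OOP would hit €2909.80 > €2650, so the cap limits the traveler to €2650 − €1310.50 = €1339.50.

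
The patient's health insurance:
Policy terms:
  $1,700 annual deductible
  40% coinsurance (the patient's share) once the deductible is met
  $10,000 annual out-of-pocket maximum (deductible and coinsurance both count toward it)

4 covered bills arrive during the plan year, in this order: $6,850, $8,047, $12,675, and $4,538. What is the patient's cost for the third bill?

$3,021.20

Claim 1 ($6,850): $1,700 to deductible, leaving $5,150; 40% of $5,150 = $2,060. Patient owes $3,760 (running OOP $3,760).
Claim 2 ($8,047): 40% coinsurance on $8,047 = $3,218.80. Patient owes $3,218.80 (running OOP $6,978.80).
Claim 3 ($12,675): deductible already satisfied, so patient's share is 40% × $12,675 = $5,070. OOP would hit $12,048.80 > $10,000, so the cap limits the patient to $10,000 − $6,978.80 = $3,021.20.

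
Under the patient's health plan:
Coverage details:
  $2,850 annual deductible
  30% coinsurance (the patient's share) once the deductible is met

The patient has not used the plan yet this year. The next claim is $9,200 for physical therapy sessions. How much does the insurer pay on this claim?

The full $2,850 deductible is still open; $2,850 of this bill applies to it.
That leaves $9,200 − $2,850 = $6,350 for coinsurance.
Coinsurance: $6,350 × 30% = $1,905.
So the patient owes $2,850 + $1,905 = $4,755.
The plan picks up $9,200 − $4,755 = $4,445.

$4,445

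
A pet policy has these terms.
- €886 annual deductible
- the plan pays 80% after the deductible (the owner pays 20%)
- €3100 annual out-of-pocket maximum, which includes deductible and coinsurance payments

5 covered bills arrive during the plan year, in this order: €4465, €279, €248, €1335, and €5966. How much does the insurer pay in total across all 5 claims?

#1 (€4465): €886 to deductible, leaving €3579; owner's 20% is €715.80. Cost to owner: €1601.80. OOP to date €1601.80. Insurer: €4465 − €1601.80 = €2863.20.
#2 (€279): deductible already satisfied, so owner's share is 20% × €279 = €55.80. Owner owes €55.80 (running OOP €1657.60). Plan pays €279 − €55.80 = €223.20.
#3 (€248): deductible already satisfied, so owner's share is 20% × €248 = €49.60. Owner owes €49.60 (running OOP €1707.20). Insurer: €248 − €49.60 = €198.40.
#4 (€1335): deductible met; 20% of €1335 = €267. Owner owes €267 (running OOP €1974.20). Insurer: €1335 − €267 = €1068.
#5 (€5966): deductible already satisfied, so owner's share is 20% × €5966 = €1193.20. OOP would hit €3167.40 > €3100, so the cap limits the owner to €3100 − €1974.20 = €1125.80. Plan pays €5966 − €1125.80 = €4840.20.
Insurer total: €2863.20 + €223.20 + €198.40 + €1068 + €4840.20 = €9193.

€9193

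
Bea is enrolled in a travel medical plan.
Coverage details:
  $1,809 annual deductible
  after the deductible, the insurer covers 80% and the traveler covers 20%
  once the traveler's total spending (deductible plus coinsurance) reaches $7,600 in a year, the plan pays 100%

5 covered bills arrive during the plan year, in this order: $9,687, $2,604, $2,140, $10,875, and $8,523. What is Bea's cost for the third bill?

$428

Bill 1, $9,687: $1,809 finishes the deductible; $7,878 goes to coinsurance; 20% of $7,878 = $1,575.60. Traveler pays $3,384.60; OOP now $3,384.60.
Bill 2, $2,604: deductible already satisfied, so traveler's share is 20% × $2,604 = $520.80. Traveler pays $520.80; OOP now $3,905.40.
Bill 3, $2,140: deductible already satisfied, so traveler's share is 20% × $2,140 = $428. Cost to traveler: $428. OOP to date $4,333.40.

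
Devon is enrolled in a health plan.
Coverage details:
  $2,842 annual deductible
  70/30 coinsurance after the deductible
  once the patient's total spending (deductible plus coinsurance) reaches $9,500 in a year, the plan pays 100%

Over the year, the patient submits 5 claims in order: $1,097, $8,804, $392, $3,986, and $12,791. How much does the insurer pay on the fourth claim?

$2,790.20

Claim 1 — $1,097: all of it applies to the deductible. Cost to patient: $1,097. OOP to date $1,097. Insurer: $1,097 − $1,097 = $0.
Claim 2 — $8,804: deductible takes $1,745, $7,059 remains; patient's 30% is $2,117.70. Cost to patient: $3,862.70. OOP to date $4,959.70. Insurer: $8,804 − $3,862.70 = $4,941.30.
Claim 3 — $392: deductible already satisfied, so patient's share is 30% × $392 = $117.60. Patient owes $117.60 (running OOP $5,077.30). Plan pays $392 − $117.60 = $274.40.
Claim 4 — $3,986: 30% coinsurance on $3,986 = $1,195.80. Patient pays $1,195.80; OOP now $6,273.10. Plan pays $3,986 − $1,195.80 = $2,790.20.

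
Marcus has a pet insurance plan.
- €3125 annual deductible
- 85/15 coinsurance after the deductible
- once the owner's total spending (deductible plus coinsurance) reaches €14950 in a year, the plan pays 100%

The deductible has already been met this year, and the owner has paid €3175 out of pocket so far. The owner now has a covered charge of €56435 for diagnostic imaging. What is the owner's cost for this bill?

The deductible is already satisfied, so the full bill goes to coinsurance.
Owner's 15% share of €56435 is €8465.25.
Total out-of-pocket so far would be €3175 + €8465.25 = €11640.25, below the €14950 cap — no reduction.

€8465.25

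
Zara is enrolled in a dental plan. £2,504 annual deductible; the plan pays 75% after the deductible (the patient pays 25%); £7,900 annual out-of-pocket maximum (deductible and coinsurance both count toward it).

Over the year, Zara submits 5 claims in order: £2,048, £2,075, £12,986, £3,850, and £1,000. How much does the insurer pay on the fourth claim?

Claim 1 (£2,048): fully absorbed by the deductible. Patient pays £2,048; OOP now £2,048. Insurer: £2,048 − £2,048 = £0.
Claim 2 (£2,075): deductible takes £456, £1,619 remains; 25% of £1,619 = £404.75. Cost to patient: £860.75. OOP to date £2,908.75. Insurer: £2,075 − £860.75 = £1,214.25.
Claim 3 (£12,986): deductible already satisfied, so patient's share is 25% × £12,986 = £3,246.50. Cost to patient: £3,246.50. OOP to date £6,155.25. Plan pays £12,986 − £3,246.50 = £9,739.50.
Claim 4 (£3,850): 25% coinsurance on £3,850 = £962.50. Patient pays £962.50; OOP now £7,117.75. Plan pays £3,850 − £962.50 = £2,887.50.

£2,887.50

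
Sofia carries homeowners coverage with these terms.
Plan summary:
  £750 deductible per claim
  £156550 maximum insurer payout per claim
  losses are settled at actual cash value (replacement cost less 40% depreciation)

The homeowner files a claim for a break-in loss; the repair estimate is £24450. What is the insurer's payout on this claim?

£13920

At 40% depreciation, ACV = £24450 − £9780 = £14670.
Less the £750 deductible: £14670 − £750 = £13920.
That's under the £156550 cap, so the insurer reimburses the full £13920.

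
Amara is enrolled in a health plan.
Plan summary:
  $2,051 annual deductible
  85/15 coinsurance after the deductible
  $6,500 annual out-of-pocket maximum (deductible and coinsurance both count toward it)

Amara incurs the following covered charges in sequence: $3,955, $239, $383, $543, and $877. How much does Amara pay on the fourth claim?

$81.45

Claim 1 — $3,955: $2,051 finishes the deductible; $1,904 goes to coinsurance; coinsurance $1,904 × 15% = $285.60. Patient pays $2,336.60; OOP now $2,336.60.
Claim 2 — $239: deductible met; 15% of $239 = $35.85. Patient pays $35.85; OOP now $2,372.45.
Claim 3 — $383: deductible already satisfied, so patient's share is 15% × $383 = $57.45. Patient owes $57.45 (running OOP $2,429.90).
Claim 4 — $543: 15% coinsurance on $543 = $81.45. Cost to patient: $81.45. OOP to date $2,511.35.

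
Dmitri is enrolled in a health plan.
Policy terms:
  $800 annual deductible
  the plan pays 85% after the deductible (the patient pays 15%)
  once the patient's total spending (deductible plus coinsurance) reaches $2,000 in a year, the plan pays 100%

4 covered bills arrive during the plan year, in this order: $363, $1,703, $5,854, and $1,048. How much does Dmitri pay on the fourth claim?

$132

Claim 1 ($363): fully absorbed by the deductible. Patient pays $363; OOP now $363.
Claim 2 ($1,703): $437 to deductible, leaving $1,266; patient's 15% is $189.90. Cost to patient: $626.90. OOP to date $989.90.
Claim 3 ($5,854): 15% coinsurance on $5,854 = $878.10. Patient owes $878.10 (running OOP $1,868).
Claim 4 ($1,048): deductible already satisfied, so patient's share is 15% × $1,048 = $157.20. Adding that to $1,868 gives $2,025.20, past the $2,000 cap; patient pays only $2,000 − $1,868 = $132.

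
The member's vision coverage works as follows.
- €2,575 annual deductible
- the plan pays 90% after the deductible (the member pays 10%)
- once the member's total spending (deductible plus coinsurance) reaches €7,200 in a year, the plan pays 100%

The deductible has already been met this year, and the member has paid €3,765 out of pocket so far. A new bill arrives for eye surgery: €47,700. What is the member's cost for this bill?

€3,435

With the deductible met, the entire €47,700 is subject to coinsurance.
Member's 10% share of €47,700 is €4,770.
That would bring total out-of-pocket to €8,535, past the €7,200 cap. The member is capped at €7,200 − €3,765 = €3,435 on this claim.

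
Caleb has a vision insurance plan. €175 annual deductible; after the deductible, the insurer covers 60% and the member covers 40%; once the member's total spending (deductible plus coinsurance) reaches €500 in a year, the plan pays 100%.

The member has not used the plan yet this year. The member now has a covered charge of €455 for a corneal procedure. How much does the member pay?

The full €175 deductible is still open; €175 of this bill applies to it.
The remaining €280 (= €455 − €175) moves to coinsurance.
Coinsurance: €280 × 40% = €112.
Member responsibility before any cap: €175 + €112 = €287.
Cumulative spending €0 + €287 = €287 stays under the €500 maximum.

€287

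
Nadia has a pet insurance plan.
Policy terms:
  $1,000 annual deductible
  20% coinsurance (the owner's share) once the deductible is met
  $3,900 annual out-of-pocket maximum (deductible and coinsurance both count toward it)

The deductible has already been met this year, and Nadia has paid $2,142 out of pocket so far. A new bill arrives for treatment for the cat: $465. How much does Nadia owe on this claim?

$93

The deductible is already satisfied, so the full bill goes to coinsurance.
Owner's 20% share of $465 is $93.
Total out-of-pocket so far would be $2,142 + $93 = $2,235, below the $3,900 cap — no reduction.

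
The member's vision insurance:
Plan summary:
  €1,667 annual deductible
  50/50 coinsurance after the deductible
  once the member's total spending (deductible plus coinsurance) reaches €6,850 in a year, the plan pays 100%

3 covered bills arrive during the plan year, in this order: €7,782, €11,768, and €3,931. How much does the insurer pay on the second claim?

€9,642.50

Claim 1 — €7,782: €1,667 to deductible, leaving €6,115; coinsurance €6,115 × 50% = €3,057.50. Member pays €4,724.50; OOP now €4,724.50. Insurer: €7,782 − €4,724.50 = €3,057.50.
Claim 2 — €11,768: deductible met; 50% of €11,768 = €5,884. Adding that to €4,724.50 gives €10,608.50, past the €6,850 cap; member pays only €6,850 − €4,724.50 = €2,125.50. Plan pays €11,768 − €2,125.50 = €9,642.50.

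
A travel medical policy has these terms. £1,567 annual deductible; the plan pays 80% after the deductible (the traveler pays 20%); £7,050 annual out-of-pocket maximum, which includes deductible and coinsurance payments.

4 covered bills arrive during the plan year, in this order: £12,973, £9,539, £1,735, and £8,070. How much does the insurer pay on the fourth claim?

£7,123

Claim 1 — £12,973: £1,567 finishes the deductible; £11,406 goes to coinsurance; 20% of £11,406 = £2,281.20. Traveler owes £3,848.20 (running OOP £3,848.20). Insurer: £12,973 − £3,848.20 = £9,124.80.
Claim 2 — £9,539: deductible met; 20% of £9,539 = £1,907.80. Traveler owes £1,907.80 (running OOP £5,756). Plan pays £9,539 − £1,907.80 = £7,631.20.
Claim 3 — £1,735: 20% coinsurance on £1,735 = £347. Traveler owes £347 (running OOP £6,103). Insurer: £1,735 − £347 = £1,388.
Claim 4 — £8,070: 20% coinsurance on £8,070 = £1,614. Adding that to £6,103 gives £7,717, past the £7,050 cap; traveler pays only £7,050 − £6,103 = £947. Insurer: £8,070 − £947 = £7,123.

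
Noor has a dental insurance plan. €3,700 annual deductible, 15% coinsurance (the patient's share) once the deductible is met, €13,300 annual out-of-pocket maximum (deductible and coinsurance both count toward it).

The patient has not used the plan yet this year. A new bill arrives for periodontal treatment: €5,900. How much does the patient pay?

The full €3,700 deductible is still open; €3,700 of this bill applies to it.
That leaves €5,900 − €3,700 = €2,200 for coinsurance.
15% of €2,200 = €330 falls to the patient.
Patient responsibility before any cap: €3,700 + €330 = €4,030.
Year-to-date out-of-pocket becomes €0 + €4,030 = €4,030, still under the €13,300 maximum, so no cap applies.

€4,030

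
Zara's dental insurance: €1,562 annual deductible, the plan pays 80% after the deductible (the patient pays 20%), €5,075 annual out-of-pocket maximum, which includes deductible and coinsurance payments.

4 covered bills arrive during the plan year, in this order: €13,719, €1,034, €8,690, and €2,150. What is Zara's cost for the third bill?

€874.80

Claim 1 — €13,719: €1,562 to deductible, leaving €12,157; patient's 20% is €2,431.40. Cost to patient: €3,993.40. OOP to date €3,993.40.
Claim 2 — €1,034: deductible already satisfied, so patient's share is 20% × €1,034 = €206.80. Patient owes €206.80 (running OOP €4,200.20).
Claim 3 — €8,690: 20% coinsurance on €8,690 = €1,738. That would push OOP to €5,938.20, over the €5,075 cap, so patient pays €5,075 − €4,200.20 = €874.80.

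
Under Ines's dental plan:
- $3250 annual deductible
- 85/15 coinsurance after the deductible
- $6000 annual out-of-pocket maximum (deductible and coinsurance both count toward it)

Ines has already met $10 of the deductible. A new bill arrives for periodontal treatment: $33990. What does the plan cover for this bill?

$28000

Remaining deductible: $3250 − $10 = $3240.
That leaves $33990 − $3240 = $30750 for coinsurance.
Coinsurance: $30750 × 15% = $4612.50.
That puts the patient's cost at $3240 + $4612.50 = $7852.50 before any cap.
That would bring total out-of-pocket to $7862.50, past the $6000 cap. The patient is capped at $6000 − $10 = $5990 on this claim.
The plan picks up $33990 − $5990 = $28000.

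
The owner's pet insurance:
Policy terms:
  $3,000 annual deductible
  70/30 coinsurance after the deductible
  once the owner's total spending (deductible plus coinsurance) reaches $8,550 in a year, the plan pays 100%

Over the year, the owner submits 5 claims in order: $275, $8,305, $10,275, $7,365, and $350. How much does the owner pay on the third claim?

$3,082.50

Claim 1 — $275: all of it applies to the deductible. Owner pays $275; OOP now $275.
Claim 2 — $8,305: deductible takes $2,725, $5,580 remains; owner's 30% is $1,674. Cost to owner: $4,399. OOP to date $4,674.
Claim 3 — $10,275: deductible already satisfied, so owner's share is 30% × $10,275 = $3,082.50. Owner pays $3,082.50; OOP now $7,756.50.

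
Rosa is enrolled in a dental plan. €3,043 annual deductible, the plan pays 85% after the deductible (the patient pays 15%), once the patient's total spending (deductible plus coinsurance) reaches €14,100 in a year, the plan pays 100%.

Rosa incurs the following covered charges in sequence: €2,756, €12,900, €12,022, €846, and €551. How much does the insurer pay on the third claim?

#1 (€2,756): all of it applies to the deductible. Cost to patient: €2,756. OOP to date €2,756. Plan pays €2,756 − €2,756 = €0.
#2 (€12,900): €287 finishes the deductible; €12,613 goes to coinsurance; 15% of €12,613 = €1,891.95. Patient owes €2,178.95 (running OOP €4,934.95). Plan pays €12,900 − €2,178.95 = €10,721.05.
#3 (€12,022): deductible met; 15% of €12,022 = €1,803.30. Patient pays €1,803.30; OOP now €6,738.25. Plan pays €12,022 − €1,803.30 = €10,218.70.

€10,218.70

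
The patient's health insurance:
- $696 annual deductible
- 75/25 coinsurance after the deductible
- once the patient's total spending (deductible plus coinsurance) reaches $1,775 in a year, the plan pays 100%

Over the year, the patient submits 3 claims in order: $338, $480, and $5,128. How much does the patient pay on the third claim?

$1,048.50

Bill 1, $338: fully absorbed by the deductible. Cost to patient: $338. OOP to date $338.
Bill 2, $480: deductible takes $358, $122 remains; 25% of $122 = $30.50. Patient pays $388.50; OOP now $726.50.
Bill 3, $5,128: deductible met; 25% of $5,128 = $1,282. That would push OOP to $2,008.50, over the $1,775 cap, so patient pays $1,775 − $726.50 = $1,048.50.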